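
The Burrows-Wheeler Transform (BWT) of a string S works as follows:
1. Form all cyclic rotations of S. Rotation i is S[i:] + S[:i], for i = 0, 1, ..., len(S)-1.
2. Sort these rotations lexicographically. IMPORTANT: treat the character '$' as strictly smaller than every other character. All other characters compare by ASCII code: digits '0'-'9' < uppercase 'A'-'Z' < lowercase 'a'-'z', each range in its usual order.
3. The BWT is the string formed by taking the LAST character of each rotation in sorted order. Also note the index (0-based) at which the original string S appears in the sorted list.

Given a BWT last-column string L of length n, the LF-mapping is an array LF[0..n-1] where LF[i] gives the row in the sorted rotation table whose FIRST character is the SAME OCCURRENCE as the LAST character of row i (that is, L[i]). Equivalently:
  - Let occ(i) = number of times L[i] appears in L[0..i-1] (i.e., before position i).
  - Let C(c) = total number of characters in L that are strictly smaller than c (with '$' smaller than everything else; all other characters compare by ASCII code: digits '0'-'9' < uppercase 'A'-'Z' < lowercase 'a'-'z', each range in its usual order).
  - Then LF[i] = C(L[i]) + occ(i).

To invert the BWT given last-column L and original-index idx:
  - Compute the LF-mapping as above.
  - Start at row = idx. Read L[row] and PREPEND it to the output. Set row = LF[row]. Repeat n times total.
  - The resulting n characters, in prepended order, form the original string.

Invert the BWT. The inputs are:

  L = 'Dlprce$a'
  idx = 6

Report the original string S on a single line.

LF mapping: 1 5 6 7 3 4 0 2
Walk LF starting at row 6, prepending L[row]:
  step 1: row=6, L[6]='$', prepend. Next row=LF[6]=0
  step 2: row=0, L[0]='D', prepend. Next row=LF[0]=1
  step 3: row=1, L[1]='l', prepend. Next row=LF[1]=5
  step 4: row=5, L[5]='e', prepend. Next row=LF[5]=4
  step 5: row=4, L[4]='c', prepend. Next row=LF[4]=3
  step 6: row=3, L[3]='r', prepend. Next row=LF[3]=7
  step 7: row=7, L[7]='a', prepend. Next row=LF[7]=2
  step 8: row=2, L[2]='p', prepend. Next row=LF[2]=6
Reversed output: parcelD$

Answer: parcelD$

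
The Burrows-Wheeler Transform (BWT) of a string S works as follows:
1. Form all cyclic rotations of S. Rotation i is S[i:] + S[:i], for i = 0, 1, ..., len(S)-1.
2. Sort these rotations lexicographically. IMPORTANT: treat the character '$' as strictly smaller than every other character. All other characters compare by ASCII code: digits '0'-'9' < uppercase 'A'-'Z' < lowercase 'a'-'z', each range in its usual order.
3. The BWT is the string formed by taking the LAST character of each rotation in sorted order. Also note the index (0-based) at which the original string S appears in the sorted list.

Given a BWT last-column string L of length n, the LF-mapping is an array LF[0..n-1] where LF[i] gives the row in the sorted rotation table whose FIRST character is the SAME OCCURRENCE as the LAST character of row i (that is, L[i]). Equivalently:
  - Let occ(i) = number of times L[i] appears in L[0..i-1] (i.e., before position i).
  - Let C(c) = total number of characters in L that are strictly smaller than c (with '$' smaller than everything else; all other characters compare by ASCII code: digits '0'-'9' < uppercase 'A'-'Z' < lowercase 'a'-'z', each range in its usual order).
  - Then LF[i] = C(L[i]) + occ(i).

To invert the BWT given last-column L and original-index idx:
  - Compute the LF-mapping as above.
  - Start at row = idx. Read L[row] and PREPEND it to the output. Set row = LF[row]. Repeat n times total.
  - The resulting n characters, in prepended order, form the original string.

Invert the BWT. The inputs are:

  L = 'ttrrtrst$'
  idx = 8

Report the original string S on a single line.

Answer: ttstrrrt$

Derivation:
LF mapping: 5 6 1 2 7 3 4 8 0
Walk LF starting at row 8, prepending L[row]:
  step 1: row=8, L[8]='$', prepend. Next row=LF[8]=0
  step 2: row=0, L[0]='t', prepend. Next row=LF[0]=5
  step 3: row=5, L[5]='r', prepend. Next row=LF[5]=3
  step 4: row=3, L[3]='r', prepend. Next row=LF[3]=2
  step 5: row=2, L[2]='r', prepend. Next row=LF[2]=1
  step 6: row=1, L[1]='t', prepend. Next row=LF[1]=6
  step 7: row=6, L[6]='s', prepend. Next row=LF[6]=4
  step 8: row=4, L[4]='t', prepend. Next row=LF[4]=7
  step 9: row=7, L[7]='t', prepend. Next row=LF[7]=8
Reversed output: ttstrrrt$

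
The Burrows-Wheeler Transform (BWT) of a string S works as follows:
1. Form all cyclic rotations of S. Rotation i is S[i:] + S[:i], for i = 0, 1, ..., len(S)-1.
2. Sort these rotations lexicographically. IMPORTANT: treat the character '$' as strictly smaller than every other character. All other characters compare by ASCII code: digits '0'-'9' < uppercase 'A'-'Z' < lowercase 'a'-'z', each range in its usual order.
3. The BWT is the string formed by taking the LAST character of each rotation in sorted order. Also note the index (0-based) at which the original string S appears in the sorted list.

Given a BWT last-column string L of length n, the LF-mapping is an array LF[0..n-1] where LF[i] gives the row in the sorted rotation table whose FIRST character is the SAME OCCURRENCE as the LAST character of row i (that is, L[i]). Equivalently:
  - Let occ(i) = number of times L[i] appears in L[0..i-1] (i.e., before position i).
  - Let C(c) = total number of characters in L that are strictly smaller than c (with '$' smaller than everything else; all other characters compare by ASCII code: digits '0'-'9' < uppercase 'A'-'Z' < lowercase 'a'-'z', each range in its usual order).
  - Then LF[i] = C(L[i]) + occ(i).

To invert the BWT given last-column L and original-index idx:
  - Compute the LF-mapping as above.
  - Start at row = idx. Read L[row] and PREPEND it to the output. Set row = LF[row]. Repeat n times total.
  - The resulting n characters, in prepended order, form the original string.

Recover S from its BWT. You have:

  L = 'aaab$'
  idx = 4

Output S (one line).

LF mapping: 1 2 3 4 0
Walk LF starting at row 4, prepending L[row]:
  step 1: row=4, L[4]='$', prepend. Next row=LF[4]=0
  step 2: row=0, L[0]='a', prepend. Next row=LF[0]=1
  step 3: row=1, L[1]='a', prepend. Next row=LF[1]=2
  step 4: row=2, L[2]='a', prepend. Next row=LF[2]=3
  step 5: row=3, L[3]='b', prepend. Next row=LF[3]=4
Reversed output: baaa$

Answer: baaa$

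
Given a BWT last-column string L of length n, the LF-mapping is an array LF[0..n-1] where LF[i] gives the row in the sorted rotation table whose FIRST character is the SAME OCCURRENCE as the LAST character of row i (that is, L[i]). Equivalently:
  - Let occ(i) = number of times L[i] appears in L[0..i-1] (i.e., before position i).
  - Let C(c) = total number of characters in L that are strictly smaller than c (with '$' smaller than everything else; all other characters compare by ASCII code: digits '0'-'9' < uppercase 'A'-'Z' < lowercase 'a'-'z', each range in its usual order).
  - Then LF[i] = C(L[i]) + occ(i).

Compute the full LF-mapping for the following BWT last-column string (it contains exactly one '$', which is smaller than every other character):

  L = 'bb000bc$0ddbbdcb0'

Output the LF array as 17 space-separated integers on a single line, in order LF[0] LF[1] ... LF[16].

Char counts: '$':1, '0':5, 'b':6, 'c':2, 'd':3
C (first-col start): C('$')=0, C('0')=1, C('b')=6, C('c')=12, C('d')=14
L[0]='b': occ=0, LF[0]=C('b')+0=6+0=6
L[1]='b': occ=1, LF[1]=C('b')+1=6+1=7
L[2]='0': occ=0, LF[2]=C('0')+0=1+0=1
L[3]='0': occ=1, LF[3]=C('0')+1=1+1=2
L[4]='0': occ=2, LF[4]=C('0')+2=1+2=3
L[5]='b': occ=2, LF[5]=C('b')+2=6+2=8
L[6]='c': occ=0, LF[6]=C('c')+0=12+0=12
L[7]='$': occ=0, LF[7]=C('$')+0=0+0=0
L[8]='0': occ=3, LF[8]=C('0')+3=1+3=4
L[9]='d': occ=0, LF[9]=C('d')+0=14+0=14
L[10]='d': occ=1, LF[10]=C('d')+1=14+1=15
L[11]='b': occ=3, LF[11]=C('b')+3=6+3=9
L[12]='b': occ=4, LF[12]=C('b')+4=6+4=10
L[13]='d': occ=2, LF[13]=C('d')+2=14+2=16
L[14]='c': occ=1, LF[14]=C('c')+1=12+1=13
L[15]='b': occ=5, LF[15]=C('b')+5=6+5=11
L[16]='0': occ=4, LF[16]=C('0')+4=1+4=5

Answer: 6 7 1 2 3 8 12 0 4 14 15 9 10 16 13 11 5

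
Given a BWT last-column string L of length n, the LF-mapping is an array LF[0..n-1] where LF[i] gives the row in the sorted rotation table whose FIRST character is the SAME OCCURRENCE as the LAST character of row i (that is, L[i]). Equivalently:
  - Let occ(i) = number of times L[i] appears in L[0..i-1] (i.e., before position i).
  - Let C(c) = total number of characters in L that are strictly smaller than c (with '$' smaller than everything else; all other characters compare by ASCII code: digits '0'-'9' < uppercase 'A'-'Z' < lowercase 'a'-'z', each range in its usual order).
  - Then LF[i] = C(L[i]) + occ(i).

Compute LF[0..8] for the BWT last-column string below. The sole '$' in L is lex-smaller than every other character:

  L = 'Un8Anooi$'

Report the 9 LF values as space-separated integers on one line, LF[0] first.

Answer: 3 5 1 2 6 7 8 4 0

Derivation:
Char counts: '$':1, '8':1, 'A':1, 'U':1, 'i':1, 'n':2, 'o':2
C (first-col start): C('$')=0, C('8')=1, C('A')=2, C('U')=3, C('i')=4, C('n')=5, C('o')=7
L[0]='U': occ=0, LF[0]=C('U')+0=3+0=3
L[1]='n': occ=0, LF[1]=C('n')+0=5+0=5
L[2]='8': occ=0, LF[2]=C('8')+0=1+0=1
L[3]='A': occ=0, LF[3]=C('A')+0=2+0=2
L[4]='n': occ=1, LF[4]=C('n')+1=5+1=6
L[5]='o': occ=0, LF[5]=C('o')+0=7+0=7
L[6]='o': occ=1, LF[6]=C('o')+1=7+1=8
L[7]='i': occ=0, LF[7]=C('i')+0=4+0=4
L[8]='$': occ=0, LF[8]=C('$')+0=0+0=0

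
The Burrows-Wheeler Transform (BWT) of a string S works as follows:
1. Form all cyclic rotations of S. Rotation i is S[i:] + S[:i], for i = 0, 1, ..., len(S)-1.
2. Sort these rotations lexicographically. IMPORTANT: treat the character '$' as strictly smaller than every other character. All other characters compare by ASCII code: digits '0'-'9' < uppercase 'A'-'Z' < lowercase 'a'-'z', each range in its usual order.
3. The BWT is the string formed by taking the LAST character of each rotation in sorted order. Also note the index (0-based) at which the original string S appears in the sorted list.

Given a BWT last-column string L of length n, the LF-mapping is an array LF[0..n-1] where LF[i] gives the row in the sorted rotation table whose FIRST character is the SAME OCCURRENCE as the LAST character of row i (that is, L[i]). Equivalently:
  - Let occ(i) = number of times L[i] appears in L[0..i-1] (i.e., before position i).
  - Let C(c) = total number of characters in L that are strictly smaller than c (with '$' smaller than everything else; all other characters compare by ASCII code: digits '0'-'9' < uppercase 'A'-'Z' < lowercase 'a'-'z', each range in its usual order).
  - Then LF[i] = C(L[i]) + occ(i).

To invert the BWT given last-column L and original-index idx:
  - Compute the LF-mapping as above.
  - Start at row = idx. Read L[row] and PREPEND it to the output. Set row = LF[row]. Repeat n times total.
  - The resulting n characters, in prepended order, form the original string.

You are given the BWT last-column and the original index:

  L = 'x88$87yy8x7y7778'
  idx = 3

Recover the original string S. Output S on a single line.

Answer: 7x887y877y878yx$

Derivation:
LF mapping: 11 6 7 0 8 1 13 14 9 12 2 15 3 4 5 10
Walk LF starting at row 3, prepending L[row]:
  step 1: row=3, L[3]='$', prepend. Next row=LF[3]=0
  step 2: row=0, L[0]='x', prepend. Next row=LF[0]=11
  step 3: row=11, L[11]='y', prepend. Next row=LF[11]=15
  step 4: row=15, L[15]='8', prepend. Next row=LF[15]=10
  step 5: row=10, L[10]='7', prepend. Next row=LF[10]=2
  step 6: row=2, L[2]='8', prepend. Next row=LF[2]=7
  step 7: row=7, L[7]='y', prepend. Next row=LF[7]=14
  step 8: row=14, L[14]='7', prepend. Next row=LF[14]=5
  step 9: row=5, L[5]='7', prepend. Next row=LF[5]=1
  step 10: row=1, L[1]='8', prepend. Next row=LF[1]=6
  step 11: row=6, L[6]='y', prepend. Next row=LF[6]=13
  step 12: row=13, L[13]='7', prepend. Next row=LF[13]=4
  step 13: row=4, L[4]='8', prepend. Next row=LF[4]=8
  step 14: row=8, L[8]='8', prepend. Next row=LF[8]=9
  step 15: row=9, L[9]='x', prepend. Next row=LF[9]=12
  step 16: row=12, L[12]='7', prepend. Next row=LF[12]=3
Reversed output: 7x887y877y878yx$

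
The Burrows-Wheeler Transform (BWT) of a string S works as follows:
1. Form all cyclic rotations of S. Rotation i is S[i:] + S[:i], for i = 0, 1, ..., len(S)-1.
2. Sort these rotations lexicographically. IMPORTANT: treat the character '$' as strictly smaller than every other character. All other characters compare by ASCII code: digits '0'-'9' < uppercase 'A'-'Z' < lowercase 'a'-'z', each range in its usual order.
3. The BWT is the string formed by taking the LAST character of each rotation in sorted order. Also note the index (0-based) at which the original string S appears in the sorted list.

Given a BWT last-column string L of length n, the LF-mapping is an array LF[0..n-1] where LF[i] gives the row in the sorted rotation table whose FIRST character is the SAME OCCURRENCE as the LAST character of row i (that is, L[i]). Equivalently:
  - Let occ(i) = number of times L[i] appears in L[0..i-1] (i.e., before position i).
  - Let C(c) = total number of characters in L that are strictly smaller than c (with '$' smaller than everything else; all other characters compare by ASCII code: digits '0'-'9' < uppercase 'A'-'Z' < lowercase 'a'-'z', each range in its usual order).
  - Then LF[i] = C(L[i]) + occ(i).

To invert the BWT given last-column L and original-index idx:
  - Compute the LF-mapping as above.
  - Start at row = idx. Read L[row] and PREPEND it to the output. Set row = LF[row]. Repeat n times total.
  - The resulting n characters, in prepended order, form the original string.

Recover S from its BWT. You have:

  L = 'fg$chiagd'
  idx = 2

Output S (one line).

LF mapping: 4 5 0 2 7 8 1 6 3
Walk LF starting at row 2, prepending L[row]:
  step 1: row=2, L[2]='$', prepend. Next row=LF[2]=0
  step 2: row=0, L[0]='f', prepend. Next row=LF[0]=4
  step 3: row=4, L[4]='h', prepend. Next row=LF[4]=7
  step 4: row=7, L[7]='g', prepend. Next row=LF[7]=6
  step 5: row=6, L[6]='a', prepend. Next row=LF[6]=1
  step 6: row=1, L[1]='g', prepend. Next row=LF[1]=5
  step 7: row=5, L[5]='i', prepend. Next row=LF[5]=8
  step 8: row=8, L[8]='d', prepend. Next row=LF[8]=3
  step 9: row=3, L[3]='c', prepend. Next row=LF[3]=2
Reversed output: cdigaghf$

Answer: cdigaghf$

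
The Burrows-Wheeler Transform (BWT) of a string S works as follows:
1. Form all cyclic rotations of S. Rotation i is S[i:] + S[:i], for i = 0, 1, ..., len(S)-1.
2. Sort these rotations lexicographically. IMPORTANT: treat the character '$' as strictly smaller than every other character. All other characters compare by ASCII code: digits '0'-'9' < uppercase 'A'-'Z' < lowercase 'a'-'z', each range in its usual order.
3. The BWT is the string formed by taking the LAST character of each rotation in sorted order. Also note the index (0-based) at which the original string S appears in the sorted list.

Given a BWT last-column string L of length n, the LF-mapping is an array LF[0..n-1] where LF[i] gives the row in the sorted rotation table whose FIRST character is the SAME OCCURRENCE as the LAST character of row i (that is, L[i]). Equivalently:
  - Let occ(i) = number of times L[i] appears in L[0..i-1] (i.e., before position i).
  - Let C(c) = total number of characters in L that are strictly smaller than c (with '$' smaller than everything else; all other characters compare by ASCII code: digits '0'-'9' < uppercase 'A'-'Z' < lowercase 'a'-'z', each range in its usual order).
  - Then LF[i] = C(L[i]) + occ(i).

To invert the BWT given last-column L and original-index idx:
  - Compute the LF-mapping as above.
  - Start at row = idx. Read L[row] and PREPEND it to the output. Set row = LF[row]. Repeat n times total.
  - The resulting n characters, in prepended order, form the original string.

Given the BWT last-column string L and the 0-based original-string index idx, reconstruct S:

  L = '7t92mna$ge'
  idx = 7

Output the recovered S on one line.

Answer: magnet297$

Derivation:
LF mapping: 2 9 3 1 7 8 4 0 6 5
Walk LF starting at row 7, prepending L[row]:
  step 1: row=7, L[7]='$', prepend. Next row=LF[7]=0
  step 2: row=0, L[0]='7', prepend. Next row=LF[0]=2
  step 3: row=2, L[2]='9', prepend. Next row=LF[2]=3
  step 4: row=3, L[3]='2', prepend. Next row=LF[3]=1
  step 5: row=1, L[1]='t', prepend. Next row=LF[1]=9
  step 6: row=9, L[9]='e', prepend. Next row=LF[9]=5
  step 7: row=5, L[5]='n', prepend. Next row=LF[5]=8
  step 8: row=8, L[8]='g', prepend. Next row=LF[8]=6
  step 9: row=6, L[6]='a', prepend. Next row=LF[6]=4
  step 10: row=4, L[4]='m', prepend. Next row=LF[4]=7
Reversed output: magnet297$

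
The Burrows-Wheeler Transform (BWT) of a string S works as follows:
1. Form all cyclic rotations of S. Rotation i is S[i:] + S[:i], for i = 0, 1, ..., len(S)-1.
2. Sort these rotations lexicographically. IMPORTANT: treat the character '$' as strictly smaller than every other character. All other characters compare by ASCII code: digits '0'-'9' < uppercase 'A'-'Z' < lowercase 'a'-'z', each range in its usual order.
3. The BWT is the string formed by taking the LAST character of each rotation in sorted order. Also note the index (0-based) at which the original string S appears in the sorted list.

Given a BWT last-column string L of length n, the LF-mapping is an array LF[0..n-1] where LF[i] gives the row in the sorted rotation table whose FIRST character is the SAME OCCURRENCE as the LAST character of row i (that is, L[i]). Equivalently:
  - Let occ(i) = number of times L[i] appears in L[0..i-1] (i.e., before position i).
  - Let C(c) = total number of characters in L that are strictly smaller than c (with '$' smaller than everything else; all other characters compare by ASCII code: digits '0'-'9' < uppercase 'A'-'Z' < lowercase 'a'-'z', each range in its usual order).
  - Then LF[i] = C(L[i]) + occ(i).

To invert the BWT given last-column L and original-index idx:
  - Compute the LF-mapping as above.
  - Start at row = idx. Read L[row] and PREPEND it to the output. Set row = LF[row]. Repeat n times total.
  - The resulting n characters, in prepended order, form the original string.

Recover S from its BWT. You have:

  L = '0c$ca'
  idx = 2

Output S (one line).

LF mapping: 1 3 0 4 2
Walk LF starting at row 2, prepending L[row]:
  step 1: row=2, L[2]='$', prepend. Next row=LF[2]=0
  step 2: row=0, L[0]='0', prepend. Next row=LF[0]=1
  step 3: row=1, L[1]='c', prepend. Next row=LF[1]=3
  step 4: row=3, L[3]='c', prepend. Next row=LF[3]=4
  step 5: row=4, L[4]='a', prepend. Next row=LF[4]=2
Reversed output: acc0$

Answer: acc0$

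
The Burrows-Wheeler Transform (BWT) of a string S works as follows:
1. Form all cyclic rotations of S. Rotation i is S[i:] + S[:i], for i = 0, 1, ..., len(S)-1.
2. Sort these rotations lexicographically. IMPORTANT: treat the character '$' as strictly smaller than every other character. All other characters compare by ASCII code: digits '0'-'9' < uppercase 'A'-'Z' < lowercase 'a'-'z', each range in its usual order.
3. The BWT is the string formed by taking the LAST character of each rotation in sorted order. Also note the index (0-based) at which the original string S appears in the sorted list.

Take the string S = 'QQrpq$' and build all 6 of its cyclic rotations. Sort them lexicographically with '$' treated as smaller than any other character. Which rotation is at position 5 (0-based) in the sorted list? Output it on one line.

All 6 rotations (rotation i = S[i:]+S[:i]):
  rot[0] = QQrpq$
  rot[1] = Qrpq$Q
  rot[2] = rpq$QQ
  rot[3] = pq$QQr
  rot[4] = q$QQrp
  rot[5] = $QQrpq
Sorted (with $ < everything):
  sorted[0] = $QQrpq
  sorted[1] = QQrpq$
  sorted[2] = Qrpq$Q
  sorted[3] = pq$QQr
  sorted[4] = q$QQrp
  sorted[5] = rpq$QQ
sorted[5] = rpq$QQ

Answer: rpq$QQ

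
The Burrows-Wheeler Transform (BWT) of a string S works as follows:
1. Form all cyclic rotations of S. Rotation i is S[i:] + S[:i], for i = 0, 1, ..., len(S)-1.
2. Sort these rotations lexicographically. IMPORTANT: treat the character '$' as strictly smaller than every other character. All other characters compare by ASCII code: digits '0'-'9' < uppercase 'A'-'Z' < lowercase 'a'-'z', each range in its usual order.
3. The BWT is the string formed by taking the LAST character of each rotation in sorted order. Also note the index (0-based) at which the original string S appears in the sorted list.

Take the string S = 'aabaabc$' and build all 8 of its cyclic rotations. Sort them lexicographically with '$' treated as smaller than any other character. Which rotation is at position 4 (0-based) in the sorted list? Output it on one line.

All 8 rotations (rotation i = S[i:]+S[:i]):
  rot[0] = aabaabc$
  rot[1] = abaabc$a
  rot[2] = baabc$aa
  rot[3] = aabc$aab
  rot[4] = abc$aaba
  rot[5] = bc$aabaa
  rot[6] = c$aabaab
  rot[7] = $aabaabc
Sorted (with $ < everything):
  sorted[0] = $aabaabc
  sorted[1] = aabaabc$
  sorted[2] = aabc$aab
  sorted[3] = abaabc$a
  sorted[4] = abc$aaba
  sorted[5] = baabc$aa
  sorted[6] = bc$aabaa
  sorted[7] = c$aabaab
sorted[4] = abc$aaba

Answer: abc$aaba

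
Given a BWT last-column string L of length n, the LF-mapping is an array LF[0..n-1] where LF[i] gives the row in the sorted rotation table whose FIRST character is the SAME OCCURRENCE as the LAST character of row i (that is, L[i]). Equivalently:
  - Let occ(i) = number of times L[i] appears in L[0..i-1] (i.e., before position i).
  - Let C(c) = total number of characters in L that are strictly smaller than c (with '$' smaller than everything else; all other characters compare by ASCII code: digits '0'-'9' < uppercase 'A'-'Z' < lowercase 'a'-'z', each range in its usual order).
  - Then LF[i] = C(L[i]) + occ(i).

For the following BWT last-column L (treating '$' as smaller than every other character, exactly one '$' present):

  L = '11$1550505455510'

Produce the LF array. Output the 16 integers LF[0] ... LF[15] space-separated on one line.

Answer: 4 5 0 6 9 10 1 11 2 12 8 13 14 15 7 3

Derivation:
Char counts: '$':1, '0':3, '1':4, '4':1, '5':7
C (first-col start): C('$')=0, C('0')=1, C('1')=4, C('4')=8, C('5')=9
L[0]='1': occ=0, LF[0]=C('1')+0=4+0=4
L[1]='1': occ=1, LF[1]=C('1')+1=4+1=5
L[2]='$': occ=0, LF[2]=C('$')+0=0+0=0
L[3]='1': occ=2, LF[3]=C('1')+2=4+2=6
L[4]='5': occ=0, LF[4]=C('5')+0=9+0=9
L[5]='5': occ=1, LF[5]=C('5')+1=9+1=10
L[6]='0': occ=0, LF[6]=C('0')+0=1+0=1
L[7]='5': occ=2, LF[7]=C('5')+2=9+2=11
L[8]='0': occ=1, LF[8]=C('0')+1=1+1=2
L[9]='5': occ=3, LF[9]=C('5')+3=9+3=12
L[10]='4': occ=0, LF[10]=C('4')+0=8+0=8
L[11]='5': occ=4, LF[11]=C('5')+4=9+4=13
L[12]='5': occ=5, LF[12]=C('5')+5=9+5=14
L[13]='5': occ=6, LF[13]=C('5')+6=9+6=15
L[14]='1': occ=3, LF[14]=C('1')+3=4+3=7
L[15]='0': occ=2, LF[15]=C('0')+2=1+2=3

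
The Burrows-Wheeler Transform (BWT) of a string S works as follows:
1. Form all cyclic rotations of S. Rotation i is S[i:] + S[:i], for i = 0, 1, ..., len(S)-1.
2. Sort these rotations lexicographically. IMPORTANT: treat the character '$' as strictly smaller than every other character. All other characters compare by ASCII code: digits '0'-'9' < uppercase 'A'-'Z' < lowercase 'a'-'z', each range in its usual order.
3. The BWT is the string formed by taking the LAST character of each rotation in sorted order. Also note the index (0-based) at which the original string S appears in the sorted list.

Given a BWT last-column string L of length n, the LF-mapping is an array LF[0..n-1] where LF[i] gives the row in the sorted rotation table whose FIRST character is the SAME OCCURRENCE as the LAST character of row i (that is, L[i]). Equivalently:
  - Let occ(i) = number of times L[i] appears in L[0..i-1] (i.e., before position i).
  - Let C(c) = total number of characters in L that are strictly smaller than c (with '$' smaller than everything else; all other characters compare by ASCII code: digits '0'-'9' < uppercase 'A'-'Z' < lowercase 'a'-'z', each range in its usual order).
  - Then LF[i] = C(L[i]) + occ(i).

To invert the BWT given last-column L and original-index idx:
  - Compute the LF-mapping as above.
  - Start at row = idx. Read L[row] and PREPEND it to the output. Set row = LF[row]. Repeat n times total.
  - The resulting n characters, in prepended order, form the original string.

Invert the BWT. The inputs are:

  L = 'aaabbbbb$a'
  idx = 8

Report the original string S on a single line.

Answer: bbabbbaaa$

Derivation:
LF mapping: 1 2 3 5 6 7 8 9 0 4
Walk LF starting at row 8, prepending L[row]:
  step 1: row=8, L[8]='$', prepend. Next row=LF[8]=0
  step 2: row=0, L[0]='a', prepend. Next row=LF[0]=1
  step 3: row=1, L[1]='a', prepend. Next row=LF[1]=2
  step 4: row=2, L[2]='a', prepend. Next row=LF[2]=3
  step 5: row=3, L[3]='b', prepend. Next row=LF[3]=5
  step 6: row=5, L[5]='b', prepend. Next row=LF[5]=7
  step 7: row=7, L[7]='b', prepend. Next row=LF[7]=9
  step 8: row=9, L[9]='a', prepend. Next row=LF[9]=4
  step 9: row=4, L[4]='b', prepend. Next row=LF[4]=6
  step 10: row=6, L[6]='b', prepend. Next row=LF[6]=8
Reversed output: bbabbbaaa$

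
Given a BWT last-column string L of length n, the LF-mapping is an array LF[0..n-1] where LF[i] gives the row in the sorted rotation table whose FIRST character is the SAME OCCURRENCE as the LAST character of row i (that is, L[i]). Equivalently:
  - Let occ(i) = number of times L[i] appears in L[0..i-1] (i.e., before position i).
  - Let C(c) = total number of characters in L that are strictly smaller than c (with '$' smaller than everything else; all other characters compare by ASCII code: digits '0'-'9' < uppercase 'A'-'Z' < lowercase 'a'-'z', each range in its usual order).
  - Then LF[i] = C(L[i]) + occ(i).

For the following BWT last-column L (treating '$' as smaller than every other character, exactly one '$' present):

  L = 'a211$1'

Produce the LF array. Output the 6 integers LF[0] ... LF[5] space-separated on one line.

Answer: 5 4 1 2 0 3

Derivation:
Char counts: '$':1, '1':3, '2':1, 'a':1
C (first-col start): C('$')=0, C('1')=1, C('2')=4, C('a')=5
L[0]='a': occ=0, LF[0]=C('a')+0=5+0=5
L[1]='2': occ=0, LF[1]=C('2')+0=4+0=4
L[2]='1': occ=0, LF[2]=C('1')+0=1+0=1
L[3]='1': occ=1, LF[3]=C('1')+1=1+1=2
L[4]='$': occ=0, LF[4]=C('$')+0=0+0=0
L[5]='1': occ=2, LF[5]=C('1')+2=1+2=3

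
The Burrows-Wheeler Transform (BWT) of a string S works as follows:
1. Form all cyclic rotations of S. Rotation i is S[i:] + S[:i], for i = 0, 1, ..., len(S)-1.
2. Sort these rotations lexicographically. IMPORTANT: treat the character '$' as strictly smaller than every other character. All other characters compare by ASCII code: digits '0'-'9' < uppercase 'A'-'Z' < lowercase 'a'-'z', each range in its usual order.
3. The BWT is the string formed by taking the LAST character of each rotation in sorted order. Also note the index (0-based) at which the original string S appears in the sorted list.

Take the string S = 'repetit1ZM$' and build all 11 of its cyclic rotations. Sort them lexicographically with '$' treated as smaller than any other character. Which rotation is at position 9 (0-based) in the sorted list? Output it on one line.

All 11 rotations (rotation i = S[i:]+S[:i]):
  rot[0] = repetit1ZM$
  rot[1] = epetit1ZM$r
  rot[2] = petit1ZM$re
  rot[3] = etit1ZM$rep
  rot[4] = tit1ZM$repe
  rot[5] = it1ZM$repet
  rot[6] = t1ZM$repeti
  rot[7] = 1ZM$repetit
  rot[8] = ZM$repetit1
  rot[9] = M$repetit1Z
  rot[10] = $repetit1ZM
Sorted (with $ < everything):
  sorted[0] = $repetit1ZM
  sorted[1] = 1ZM$repetit
  sorted[2] = M$repetit1Z
  sorted[3] = ZM$repetit1
  sorted[4] = epetit1ZM$r
  sorted[5] = etit1ZM$rep
  sorted[6] = it1ZM$repet
  sorted[7] = petit1ZM$re
  sorted[8] = repetit1ZM$
  sorted[9] = t1ZM$repeti
  sorted[10] = tit1ZM$repe
sorted[9] = t1ZM$repeti

Answer: t1ZM$repeti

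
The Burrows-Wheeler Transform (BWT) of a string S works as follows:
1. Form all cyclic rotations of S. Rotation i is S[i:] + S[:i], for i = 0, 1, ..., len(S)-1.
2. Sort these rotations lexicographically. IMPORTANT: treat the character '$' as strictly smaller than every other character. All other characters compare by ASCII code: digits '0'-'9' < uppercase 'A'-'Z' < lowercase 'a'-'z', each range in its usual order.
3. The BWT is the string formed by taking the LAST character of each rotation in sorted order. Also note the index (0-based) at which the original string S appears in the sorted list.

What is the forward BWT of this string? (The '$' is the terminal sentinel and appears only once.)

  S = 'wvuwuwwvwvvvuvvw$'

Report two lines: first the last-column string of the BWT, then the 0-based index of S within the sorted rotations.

Answer: wvvwvwvwuvwvu$vwu
13

Derivation:
All 17 rotations (rotation i = S[i:]+S[:i]):
  rot[0] = wvuwuwwvwvvvuvvw$
  rot[1] = vuwuwwvwvvvuvvw$w
  rot[2] = uwuwwvwvvvuvvw$wv
  rot[3] = wuwwvwvvvuvvw$wvu
  rot[4] = uwwvwvvvuvvw$wvuw
  rot[5] = wwvwvvvuvvw$wvuwu
  rot[6] = wvwvvvuvvw$wvuwuw
  rot[7] = vwvvvuvvw$wvuwuww
  rot[8] = wvvvuvvw$wvuwuwwv
  rot[9] = vvvuvvw$wvuwuwwvw
  rot[10] = vvuvvw$wvuwuwwvwv
  rot[11] = vuvvw$wvuwuwwvwvv
  rot[12] = uvvw$wvuwuwwvwvvv
  rot[13] = vvw$wvuwuwwvwvvvu
  rot[14] = vw$wvuwuwwvwvvvuv
  rot[15] = w$wvuwuwwvwvvvuvv
  rot[16] = $wvuwuwwvwvvvuvvw
Sorted (with $ < everything):
  sorted[0] = $wvuwuwwvwvvvuvvw  (last char: 'w')
  sorted[1] = uvvw$wvuwuwwvwvvv  (last char: 'v')
  sorted[2] = uwuwwvwvvvuvvw$wv  (last char: 'v')
  sorted[3] = uwwvwvvvuvvw$wvuw  (last char: 'w')
  sorted[4] = vuvvw$wvuwuwwvwvv  (last char: 'v')
  sorted[5] = vuwuwwvwvvvuvvw$w  (last char: 'w')
  sorted[6] = vvuvvw$wvuwuwwvwv  (last char: 'v')
  sorted[7] = vvvuvvw$wvuwuwwvw  (last char: 'w')
  sorted[8] = vvw$wvuwuwwvwvvvu  (last char: 'u')
  sorted[9] = vw$wvuwuwwvwvvvuv  (last char: 'v')
  sorted[10] = vwvvvuvvw$wvuwuww  (last char: 'w')
  sorted[11] = w$wvuwuwwvwvvvuvv  (last char: 'v')
  sorted[12] = wuwwvwvvvuvvw$wvu  (last char: 'u')
  sorted[13] = wvuwuwwvwvvvuvvw$  (last char: '$')
  sorted[14] = wvvvuvvw$wvuwuwwv  (last char: 'v')
  sorted[15] = wvwvvvuvvw$wvuwuw  (last char: 'w')
  sorted[16] = wwvwvvvuvvw$wvuwu  (last char: 'u')
Last column: wvvwvwvwuvwvu$vwu
Original string S is at sorted index 13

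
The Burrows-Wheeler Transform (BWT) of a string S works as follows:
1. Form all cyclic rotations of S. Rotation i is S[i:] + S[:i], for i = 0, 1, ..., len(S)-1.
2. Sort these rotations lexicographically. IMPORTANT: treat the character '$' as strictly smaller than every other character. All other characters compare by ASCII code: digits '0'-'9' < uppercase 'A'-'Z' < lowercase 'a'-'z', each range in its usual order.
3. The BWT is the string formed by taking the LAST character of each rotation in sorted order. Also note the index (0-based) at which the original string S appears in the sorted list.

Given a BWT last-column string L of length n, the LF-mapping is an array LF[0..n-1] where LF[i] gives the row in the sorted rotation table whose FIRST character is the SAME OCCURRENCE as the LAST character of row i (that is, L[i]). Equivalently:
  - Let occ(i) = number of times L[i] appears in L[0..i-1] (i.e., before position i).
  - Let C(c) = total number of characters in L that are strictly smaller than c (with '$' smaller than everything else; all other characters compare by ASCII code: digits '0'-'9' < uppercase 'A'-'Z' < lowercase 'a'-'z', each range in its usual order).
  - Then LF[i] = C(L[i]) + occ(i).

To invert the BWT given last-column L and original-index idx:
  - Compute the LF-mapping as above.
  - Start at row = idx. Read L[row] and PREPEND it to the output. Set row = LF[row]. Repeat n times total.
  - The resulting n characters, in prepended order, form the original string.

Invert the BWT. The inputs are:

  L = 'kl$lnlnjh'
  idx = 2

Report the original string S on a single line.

Answer: jnlhnllk$

Derivation:
LF mapping: 3 4 0 5 7 6 8 2 1
Walk LF starting at row 2, prepending L[row]:
  step 1: row=2, L[2]='$', prepend. Next row=LF[2]=0
  step 2: row=0, L[0]='k', prepend. Next row=LF[0]=3
  step 3: row=3, L[3]='l', prepend. Next row=LF[3]=5
  step 4: row=5, L[5]='l', prepend. Next row=LF[5]=6
  step 5: row=6, L[6]='n', prepend. Next row=LF[6]=8
  step 6: row=8, L[8]='h', prepend. Next row=LF[8]=1
  step 7: row=1, L[1]='l', prepend. Next row=LF[1]=4
  step 8: row=4, L[4]='n', prepend. Next row=LF[4]=7
  step 9: row=7, L[7]='j', prepend. Next row=LF[7]=2
Reversed output: jnlhnllk$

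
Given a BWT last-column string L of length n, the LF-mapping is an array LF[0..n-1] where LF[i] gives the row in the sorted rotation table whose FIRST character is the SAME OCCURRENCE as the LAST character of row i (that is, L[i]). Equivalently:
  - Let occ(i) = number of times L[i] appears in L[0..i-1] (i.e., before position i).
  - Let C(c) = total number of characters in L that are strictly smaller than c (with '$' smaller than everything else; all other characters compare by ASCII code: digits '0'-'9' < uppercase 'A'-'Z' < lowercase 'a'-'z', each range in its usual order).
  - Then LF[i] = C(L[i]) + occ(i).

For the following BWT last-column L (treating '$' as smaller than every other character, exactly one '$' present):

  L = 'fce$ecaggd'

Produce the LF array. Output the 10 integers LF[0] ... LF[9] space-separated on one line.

Char counts: '$':1, 'a':1, 'c':2, 'd':1, 'e':2, 'f':1, 'g':2
C (first-col start): C('$')=0, C('a')=1, C('c')=2, C('d')=4, C('e')=5, C('f')=7, C('g')=8
L[0]='f': occ=0, LF[0]=C('f')+0=7+0=7
L[1]='c': occ=0, LF[1]=C('c')+0=2+0=2
L[2]='e': occ=0, LF[2]=C('e')+0=5+0=5
L[3]='$': occ=0, LF[3]=C('$')+0=0+0=0
L[4]='e': occ=1, LF[4]=C('e')+1=5+1=6
L[5]='c': occ=1, LF[5]=C('c')+1=2+1=3
L[6]='a': occ=0, LF[6]=C('a')+0=1+0=1
L[7]='g': occ=0, LF[7]=C('g')+0=8+0=8
L[8]='g': occ=1, LF[8]=C('g')+1=8+1=9
L[9]='d': occ=0, LF[9]=C('d')+0=4+0=4

Answer: 7 2 5 0 6 3 1 8 9 4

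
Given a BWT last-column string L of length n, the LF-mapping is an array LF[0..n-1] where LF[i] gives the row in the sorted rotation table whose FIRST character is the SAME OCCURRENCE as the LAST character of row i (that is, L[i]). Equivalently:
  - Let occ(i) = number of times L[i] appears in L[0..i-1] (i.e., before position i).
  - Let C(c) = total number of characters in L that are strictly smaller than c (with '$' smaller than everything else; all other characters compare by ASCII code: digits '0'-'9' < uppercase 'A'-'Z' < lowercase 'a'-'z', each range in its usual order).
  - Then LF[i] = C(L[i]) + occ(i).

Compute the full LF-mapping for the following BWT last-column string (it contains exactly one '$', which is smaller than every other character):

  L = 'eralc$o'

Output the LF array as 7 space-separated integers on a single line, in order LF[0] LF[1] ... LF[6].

Char counts: '$':1, 'a':1, 'c':1, 'e':1, 'l':1, 'o':1, 'r':1
C (first-col start): C('$')=0, C('a')=1, C('c')=2, C('e')=3, C('l')=4, C('o')=5, C('r')=6
L[0]='e': occ=0, LF[0]=C('e')+0=3+0=3
L[1]='r': occ=0, LF[1]=C('r')+0=6+0=6
L[2]='a': occ=0, LF[2]=C('a')+0=1+0=1
L[3]='l': occ=0, LF[3]=C('l')+0=4+0=4
L[4]='c': occ=0, LF[4]=C('c')+0=2+0=2
L[5]='$': occ=0, LF[5]=C('$')+0=0+0=0
L[6]='o': occ=0, LF[6]=C('o')+0=5+0=5

Answer: 3 6 1 4 2 0 5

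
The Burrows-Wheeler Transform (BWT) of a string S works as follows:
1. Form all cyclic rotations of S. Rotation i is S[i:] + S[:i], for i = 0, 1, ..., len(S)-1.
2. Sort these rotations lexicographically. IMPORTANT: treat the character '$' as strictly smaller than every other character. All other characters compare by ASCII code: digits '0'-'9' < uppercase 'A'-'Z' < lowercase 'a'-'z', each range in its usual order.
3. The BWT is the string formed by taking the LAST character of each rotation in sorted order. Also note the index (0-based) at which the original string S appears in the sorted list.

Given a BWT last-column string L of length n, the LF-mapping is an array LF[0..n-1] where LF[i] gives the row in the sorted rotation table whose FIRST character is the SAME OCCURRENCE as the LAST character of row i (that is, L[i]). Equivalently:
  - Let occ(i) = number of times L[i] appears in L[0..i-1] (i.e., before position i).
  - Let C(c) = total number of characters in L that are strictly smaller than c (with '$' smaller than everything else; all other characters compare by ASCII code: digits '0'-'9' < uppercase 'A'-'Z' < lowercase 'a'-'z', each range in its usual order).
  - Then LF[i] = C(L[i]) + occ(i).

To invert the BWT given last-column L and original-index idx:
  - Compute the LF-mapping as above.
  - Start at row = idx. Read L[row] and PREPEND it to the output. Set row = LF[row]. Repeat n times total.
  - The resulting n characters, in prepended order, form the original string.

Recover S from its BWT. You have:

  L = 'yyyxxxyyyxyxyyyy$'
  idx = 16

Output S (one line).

Answer: yyyyyyyxxxyyxxyy$

Derivation:
LF mapping: 6 7 8 1 2 3 9 10 11 4 12 5 13 14 15 16 0
Walk LF starting at row 16, prepending L[row]:
  step 1: row=16, L[16]='$', prepend. Next row=LF[16]=0
  step 2: row=0, L[0]='y', prepend. Next row=LF[0]=6
  step 3: row=6, L[6]='y', prepend. Next row=LF[6]=9
  step 4: row=9, L[9]='x', prepend. Next row=LF[9]=4
  step 5: row=4, L[4]='x', prepend. Next row=LF[4]=2
  step 6: row=2, L[2]='y', prepend. Next row=LF[2]=8
  step 7: row=8, L[8]='y', prepend. Next row=LF[8]=11
  step 8: row=11, L[11]='x', prepend. Next row=LF[11]=5
  step 9: row=5, L[5]='x', prepend. Next row=LF[5]=3
  step 10: row=3, L[3]='x', prepend. Next row=LF[3]=1
  step 11: row=1, L[1]='y', prepend. Next row=LF[1]=7
  step 12: row=7, L[7]='y', prepend. Next row=LF[7]=10
  step 13: row=10, L[10]='y', prepend. Next row=LF[10]=12
  step 14: row=12, L[12]='y', prepend. Next row=LF[12]=13
  step 15: row=13, L[13]='y', prepend. Next row=LF[13]=14
  step 16: row=14, L[14]='y', prepend. Next row=LF[14]=15
  step 17: row=15, L[15]='y', prepend. Next row=LF[15]=16
Reversed output: yyyyyyyxxxyyxxyy$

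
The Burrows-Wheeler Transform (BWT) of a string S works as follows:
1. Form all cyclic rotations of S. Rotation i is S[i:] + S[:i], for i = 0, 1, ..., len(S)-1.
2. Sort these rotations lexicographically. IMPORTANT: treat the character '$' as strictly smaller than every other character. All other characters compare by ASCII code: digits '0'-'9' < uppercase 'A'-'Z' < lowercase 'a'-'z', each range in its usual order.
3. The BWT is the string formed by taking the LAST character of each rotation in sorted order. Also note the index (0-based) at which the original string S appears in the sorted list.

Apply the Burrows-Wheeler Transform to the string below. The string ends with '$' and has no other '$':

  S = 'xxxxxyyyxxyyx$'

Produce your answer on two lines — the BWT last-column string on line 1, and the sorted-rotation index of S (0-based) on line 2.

Answer: xy$xxyxxxyyxyx
2

Derivation:
All 14 rotations (rotation i = S[i:]+S[:i]):
  rot[0] = xxxxxyyyxxyyx$
  rot[1] = xxxxyyyxxyyx$x
  rot[2] = xxxyyyxxyyx$xx
  rot[3] = xxyyyxxyyx$xxx
  rot[4] = xyyyxxyyx$xxxx
  rot[5] = yyyxxyyx$xxxxx
  rot[6] = yyxxyyx$xxxxxy
  rot[7] = yxxyyx$xxxxxyy
  rot[8] = xxyyx$xxxxxyyy
  rot[9] = xyyx$xxxxxyyyx
  rot[10] = yyx$xxxxxyyyxx
  rot[11] = yx$xxxxxyyyxxy
  rot[12] = x$xxxxxyyyxxyy
  rot[13] = $xxxxxyyyxxyyx
Sorted (with $ < everything):
  sorted[0] = $xxxxxyyyxxyyx  (last char: 'x')
  sorted[1] = x$xxxxxyyyxxyy  (last char: 'y')
  sorted[2] = xxxxxyyyxxyyx$  (last char: '$')
  sorted[3] = xxxxyyyxxyyx$x  (last char: 'x')
  sorted[4] = xxxyyyxxyyx$xx  (last char: 'x')
  sorted[5] = xxyyx$xxxxxyyy  (last char: 'y')
  sorted[6] = xxyyyxxyyx$xxx  (last char: 'x')
  sorted[7] = xyyx$xxxxxyyyx  (last char: 'x')
  sorted[8] = xyyyxxyyx$xxxx  (last char: 'x')
  sorted[9] = yx$xxxxxyyyxxy  (last char: 'y')
  sorted[10] = yxxyyx$xxxxxyy  (last char: 'y')
  sorted[11] = yyx$xxxxxyyyxx  (last char: 'x')
  sorted[12] = yyxxyyx$xxxxxy  (last char: 'y')
  sorted[13] = yyyxxyyx$xxxxx  (last char: 'x')
Last column: xy$xxyxxxyyxyx
Original string S is at sorted index 2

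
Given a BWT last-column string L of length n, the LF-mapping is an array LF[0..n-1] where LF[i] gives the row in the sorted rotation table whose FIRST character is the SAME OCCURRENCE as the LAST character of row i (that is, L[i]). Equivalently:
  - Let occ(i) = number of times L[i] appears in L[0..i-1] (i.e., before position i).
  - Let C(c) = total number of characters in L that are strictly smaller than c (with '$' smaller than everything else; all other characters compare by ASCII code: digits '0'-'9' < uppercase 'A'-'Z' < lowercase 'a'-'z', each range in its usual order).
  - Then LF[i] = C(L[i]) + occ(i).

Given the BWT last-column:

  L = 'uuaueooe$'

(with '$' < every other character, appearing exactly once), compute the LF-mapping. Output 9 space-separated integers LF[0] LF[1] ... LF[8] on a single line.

Answer: 6 7 1 8 2 4 5 3 0

Derivation:
Char counts: '$':1, 'a':1, 'e':2, 'o':2, 'u':3
C (first-col start): C('$')=0, C('a')=1, C('e')=2, C('o')=4, C('u')=6
L[0]='u': occ=0, LF[0]=C('u')+0=6+0=6
L[1]='u': occ=1, LF[1]=C('u')+1=6+1=7
L[2]='a': occ=0, LF[2]=C('a')+0=1+0=1
L[3]='u': occ=2, LF[3]=C('u')+2=6+2=8
L[4]='e': occ=0, LF[4]=C('e')+0=2+0=2
L[5]='o': occ=0, LF[5]=C('o')+0=4+0=4
L[6]='o': occ=1, LF[6]=C('o')+1=4+1=5
L[7]='e': occ=1, LF[7]=C('e')+1=2+1=3
L[8]='$': occ=0, LF[8]=C('$')+0=0+0=0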